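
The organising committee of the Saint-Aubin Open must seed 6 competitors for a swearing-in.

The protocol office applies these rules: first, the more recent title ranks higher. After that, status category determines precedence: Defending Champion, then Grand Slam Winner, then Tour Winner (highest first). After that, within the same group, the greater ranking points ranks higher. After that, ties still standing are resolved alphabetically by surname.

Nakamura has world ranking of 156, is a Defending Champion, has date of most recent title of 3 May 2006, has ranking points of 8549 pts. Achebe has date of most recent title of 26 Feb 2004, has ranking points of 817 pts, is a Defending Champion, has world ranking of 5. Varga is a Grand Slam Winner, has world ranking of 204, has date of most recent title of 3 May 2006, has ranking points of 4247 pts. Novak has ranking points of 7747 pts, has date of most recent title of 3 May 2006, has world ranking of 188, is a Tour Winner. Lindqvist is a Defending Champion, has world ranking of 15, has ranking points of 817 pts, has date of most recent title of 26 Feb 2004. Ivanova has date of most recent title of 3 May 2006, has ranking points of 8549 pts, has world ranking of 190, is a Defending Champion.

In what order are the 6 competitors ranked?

Ivanova, Nakamura, Varga, Novak, Achebe, Lindqvist

By date of most recent title (later first): Ivanova, Nakamura, Varga and Novak (each 3 May 2006); then Achebe and Lindqvist (both 26 Feb 2004).
Among Ivanova, Nakamura, Varga and Novak, by status category: Ivanova and Nakamura (Defending Champion) before Varga (Grand Slam Winner) before Novak (Tour Winner).
Ivanova and Nakamura both have ranking points 8549 pts, so the next rule applies.
Among Ivanova and Nakamura, alphabetically by surname: Ivanova before Nakamura.
Achebe and Lindqvist are each Defending Champion, so the next rule applies.
Achebe and Lindqvist both have ranking points 817 pts, so the next rule applies.
Among Achebe and Lindqvist, alphabetically by surname: Achebe before Lindqvist.
Full order: Ivanova, Nakamura, Varga, Novak, Achebe, Lindqvist.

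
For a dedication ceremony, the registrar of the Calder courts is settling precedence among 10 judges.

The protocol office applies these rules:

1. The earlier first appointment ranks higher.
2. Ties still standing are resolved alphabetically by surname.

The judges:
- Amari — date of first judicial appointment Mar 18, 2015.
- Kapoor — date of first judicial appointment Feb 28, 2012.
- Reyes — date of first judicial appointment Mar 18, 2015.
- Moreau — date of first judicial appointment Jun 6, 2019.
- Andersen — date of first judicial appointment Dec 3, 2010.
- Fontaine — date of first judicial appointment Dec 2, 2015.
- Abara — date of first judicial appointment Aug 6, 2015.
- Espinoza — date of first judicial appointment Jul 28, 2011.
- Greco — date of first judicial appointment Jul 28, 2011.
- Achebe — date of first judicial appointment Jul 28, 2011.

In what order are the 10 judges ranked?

Andersen, Achebe, Espinoza, Greco, Kapoor, Amari, Reyes, Abara, Fontaine, Moreau

By date of first judicial appointment (earlier first): Andersen (Dec 3, 2010); then Achebe, Espinoza and Greco (each Jul 28, 2011); then Kapoor (Feb 28, 2012); then Amari and Reyes (both Mar 18, 2015); then Abara (Aug 6, 2015); then Fontaine (Dec 2, 2015); then Moreau (Jun 6, 2019).
Among Achebe, Espinoza and Greco, alphabetically by surname: Achebe before Espinoza before Greco.
Among Amari and Reyes, alphabetically by surname: Amari before Reyes.
Full order: Andersen, Achebe, Espinoza, Greco, Kapoor, Amari, Reyes, Abara, Fontaine, Moreau.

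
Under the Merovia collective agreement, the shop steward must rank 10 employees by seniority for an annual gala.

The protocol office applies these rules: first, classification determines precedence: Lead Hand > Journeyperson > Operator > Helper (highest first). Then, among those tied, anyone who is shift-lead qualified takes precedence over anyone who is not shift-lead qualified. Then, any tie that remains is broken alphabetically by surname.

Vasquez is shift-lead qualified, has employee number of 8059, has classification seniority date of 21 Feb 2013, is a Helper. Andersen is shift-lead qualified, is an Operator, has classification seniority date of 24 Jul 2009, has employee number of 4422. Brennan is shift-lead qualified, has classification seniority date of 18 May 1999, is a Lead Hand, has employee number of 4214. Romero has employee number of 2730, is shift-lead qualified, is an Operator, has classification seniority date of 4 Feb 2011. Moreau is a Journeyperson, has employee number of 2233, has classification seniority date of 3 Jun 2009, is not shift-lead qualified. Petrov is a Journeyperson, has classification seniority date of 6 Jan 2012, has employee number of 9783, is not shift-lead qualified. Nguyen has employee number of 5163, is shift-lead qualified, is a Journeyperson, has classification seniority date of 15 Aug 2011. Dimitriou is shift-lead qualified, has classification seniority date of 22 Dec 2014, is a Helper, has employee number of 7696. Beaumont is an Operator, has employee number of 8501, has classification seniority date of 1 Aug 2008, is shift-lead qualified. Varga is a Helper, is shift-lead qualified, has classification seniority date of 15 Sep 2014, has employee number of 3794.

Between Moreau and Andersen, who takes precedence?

By classification: Brennan (Lead Hand); then Nguyen, Moreau and Petrov (Journeyperson); then Andersen, Beaumont and Romero (Operator); then Dimitriou, Varga and Vasquez (Helper).
Among Nguyen, Moreau and Petrov, shift-lead qualified before not shift-lead qualified: Nguyen (shift-lead qualified) before Moreau and Petrov (not shift-lead qualified).
Among Moreau and Petrov, alphabetically by surname: Moreau before Petrov.
Andersen, Beaumont and Romero are each shift-lead qualified, so the next rule applies.
Among Andersen, Beaumont and Romero, alphabetically by surname: Andersen before Beaumont before Romero.
Dimitriou, Varga and Vasquez are each shift-lead qualified, so the next rule applies.
Among Dimitriou, Varga and Vasquez, alphabetically by surname: Dimitriou before Varga before Vasquez.
So Moreau takes precedence.

Moreau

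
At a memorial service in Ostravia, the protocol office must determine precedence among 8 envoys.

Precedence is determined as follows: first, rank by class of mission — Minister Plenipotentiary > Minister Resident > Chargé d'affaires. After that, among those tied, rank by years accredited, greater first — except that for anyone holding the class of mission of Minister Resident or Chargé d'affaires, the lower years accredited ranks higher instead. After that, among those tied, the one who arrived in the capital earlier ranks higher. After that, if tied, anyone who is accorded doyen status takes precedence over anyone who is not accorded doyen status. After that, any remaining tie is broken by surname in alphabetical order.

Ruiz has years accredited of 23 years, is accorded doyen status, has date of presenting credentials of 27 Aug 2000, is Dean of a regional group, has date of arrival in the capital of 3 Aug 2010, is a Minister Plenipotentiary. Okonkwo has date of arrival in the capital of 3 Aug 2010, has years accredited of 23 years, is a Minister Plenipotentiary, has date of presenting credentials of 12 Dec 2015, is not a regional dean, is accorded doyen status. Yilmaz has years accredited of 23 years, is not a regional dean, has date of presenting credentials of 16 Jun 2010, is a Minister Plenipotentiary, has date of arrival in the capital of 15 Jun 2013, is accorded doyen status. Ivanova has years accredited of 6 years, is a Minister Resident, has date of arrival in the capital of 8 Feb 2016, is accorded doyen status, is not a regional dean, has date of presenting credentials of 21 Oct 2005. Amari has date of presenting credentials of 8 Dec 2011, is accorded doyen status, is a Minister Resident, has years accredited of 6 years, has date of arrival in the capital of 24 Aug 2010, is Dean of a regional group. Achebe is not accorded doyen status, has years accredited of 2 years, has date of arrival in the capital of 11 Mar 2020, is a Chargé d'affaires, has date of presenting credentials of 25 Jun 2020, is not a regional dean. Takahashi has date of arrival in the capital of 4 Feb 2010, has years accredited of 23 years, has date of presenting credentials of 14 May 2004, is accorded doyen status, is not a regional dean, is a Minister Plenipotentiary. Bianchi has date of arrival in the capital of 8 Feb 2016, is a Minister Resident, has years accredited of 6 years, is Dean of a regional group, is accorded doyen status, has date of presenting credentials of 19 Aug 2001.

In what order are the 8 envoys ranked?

Takahashi, Okonkwo, Ruiz, Yilmaz, Amari, Bianchi, Ivanova, Achebe

By class of mission: Takahashi, Okonkwo, Ruiz and Yilmaz (Minister Plenipotentiary); then Amari, Bianchi and Ivanova (Minister Resident); then Achebe (Chargé d'affaires).
Takahashi, Okonkwo, Ruiz and Yilmaz all have years accredited 23 years, so the next rule applies.
Among Takahashi, Okonkwo, Ruiz and Yilmaz, by date of arrival in the capital (earlier first): Takahashi (4 Feb 2010) before Okonkwo and Ruiz (3 Aug 2010) before Yilmaz (15 Jun 2013).
Okonkwo and Ruiz are each accorded doyen status, so the next rule applies.
Among Okonkwo and Ruiz, alphabetically by surname: Okonkwo before Ruiz.
Amari, Bianchi and Ivanova all have years accredited 6 years, so the next rule applies.
Among Amari, Bianchi and Ivanova, by date of arrival in the capital (earlier first): Amari (24 Aug 2010) before Bianchi and Ivanova (8 Feb 2016).
Bianchi and Ivanova are each accorded doyen status, so the next rule applies.
Among Bianchi and Ivanova, alphabetically by surname: Bianchi before Ivanova.
Full order: Takahashi, Okonkwo, Ruiz, Yilmaz, Amari, Bianchi, Ivanova, Achebe.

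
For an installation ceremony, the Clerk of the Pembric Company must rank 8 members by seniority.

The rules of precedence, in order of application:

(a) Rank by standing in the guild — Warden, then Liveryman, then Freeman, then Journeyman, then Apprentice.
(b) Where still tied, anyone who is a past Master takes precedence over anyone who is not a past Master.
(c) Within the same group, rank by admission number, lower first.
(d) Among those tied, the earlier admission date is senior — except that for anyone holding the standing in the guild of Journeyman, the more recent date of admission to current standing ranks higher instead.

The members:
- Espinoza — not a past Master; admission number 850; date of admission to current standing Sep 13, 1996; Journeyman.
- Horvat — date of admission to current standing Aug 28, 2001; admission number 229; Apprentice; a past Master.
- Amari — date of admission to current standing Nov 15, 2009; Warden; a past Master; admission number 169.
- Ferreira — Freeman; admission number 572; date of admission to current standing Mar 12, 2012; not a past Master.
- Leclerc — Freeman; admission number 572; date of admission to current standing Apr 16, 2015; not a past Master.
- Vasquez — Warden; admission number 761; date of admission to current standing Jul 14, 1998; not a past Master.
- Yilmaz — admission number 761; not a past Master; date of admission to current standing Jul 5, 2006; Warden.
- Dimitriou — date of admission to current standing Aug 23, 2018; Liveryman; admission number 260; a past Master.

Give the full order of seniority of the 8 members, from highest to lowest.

By standing in the guild: Amari, Vasquez and Yilmaz (Warden); then Dimitriou (Liveryman); then Ferreira and Leclerc (Freeman); then Espinoza (Journeyman); then Horvat (Apprentice).
Among Amari, Vasquez and Yilmaz, a past Master before not a past Master: Amari (a past Master) before Vasquez and Yilmaz (not a past Master).
Vasquez and Yilmaz both have admission number 761, so the next rule applies.
Among Vasquez and Yilmaz, by date of admission to current standing (earlier first): Vasquez (Jul 14, 1998) before Yilmaz (Jul 5, 2006).
Ferreira and Leclerc are each not a past Master, so the next rule applies.
Ferreira and Leclerc both have admission number 572, so the next rule applies.
Among Ferreira and Leclerc, by date of admission to current standing (earlier first): Ferreira (Mar 12, 2012) before Leclerc (Apr 16, 2015).
Full order: Amari, Vasquez, Yilmaz, Dimitriou, Ferreira, Leclerc, Espinoza, Horvat.

Amari, Vasquez, Yilmaz, Dimitriou, Ferreira, Leclerc, Espinoza, Horvat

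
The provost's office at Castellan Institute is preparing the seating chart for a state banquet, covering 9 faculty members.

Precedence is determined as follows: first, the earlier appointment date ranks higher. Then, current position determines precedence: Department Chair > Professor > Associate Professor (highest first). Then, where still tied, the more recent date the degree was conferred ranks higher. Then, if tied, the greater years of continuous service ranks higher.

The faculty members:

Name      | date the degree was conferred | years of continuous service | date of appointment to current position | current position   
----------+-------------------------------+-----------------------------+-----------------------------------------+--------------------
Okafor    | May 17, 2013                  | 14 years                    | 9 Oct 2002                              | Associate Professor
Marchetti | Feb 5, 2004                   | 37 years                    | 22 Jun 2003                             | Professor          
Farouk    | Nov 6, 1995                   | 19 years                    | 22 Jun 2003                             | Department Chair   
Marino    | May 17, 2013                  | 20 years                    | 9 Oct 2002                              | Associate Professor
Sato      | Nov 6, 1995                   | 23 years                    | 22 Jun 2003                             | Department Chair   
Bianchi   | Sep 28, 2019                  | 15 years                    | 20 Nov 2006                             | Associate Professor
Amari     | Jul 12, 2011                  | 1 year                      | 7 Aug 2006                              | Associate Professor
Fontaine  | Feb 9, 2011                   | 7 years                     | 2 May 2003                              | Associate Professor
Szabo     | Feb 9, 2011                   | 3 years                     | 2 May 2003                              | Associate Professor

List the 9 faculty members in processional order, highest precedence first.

By date of appointment to current position (earlier first): Marino and Okafor (both 9 Oct 2002); then Fontaine and Szabo (both 2 May 2003); then Sato, Farouk and Marchetti (each 22 Jun 2003); then Amari (7 Aug 2006); then Bianchi (20 Nov 2006).
Marino and Okafor are each Associate Professor, so the next rule applies.
Marino and Okafor both have date the degree was conferred May 17, 2013, so the next rule applies.
Among Marino and Okafor, by years of continuous service (higher first): Marino (20 years) before Okafor (14 years).
Fontaine and Szabo are each Associate Professor, so the next rule applies.
Fontaine and Szabo both have date the degree was conferred Feb 9, 2011, so the next rule applies.
Among Fontaine and Szabo, by years of continuous service (higher first): Fontaine (7 years) before Szabo (3 years).
Among Sato, Farouk and Marchetti, by current position: Sato and Farouk (Department Chair) before Marchetti (Professor).
Sato and Farouk both have date the degree was conferred Nov 6, 1995, so the next rule applies.
Among Sato and Farouk, by years of continuous service (higher first): Sato (23 years) before Farouk (19 years).
Full order: Marino, Okafor, Fontaine, Szabo, Sato, Farouk, Marchetti, Amari, Bianchi.

Marino, Okafor, Fontaine, Szabo, Sato, Farouk, Marchetti, Amari, Bianchi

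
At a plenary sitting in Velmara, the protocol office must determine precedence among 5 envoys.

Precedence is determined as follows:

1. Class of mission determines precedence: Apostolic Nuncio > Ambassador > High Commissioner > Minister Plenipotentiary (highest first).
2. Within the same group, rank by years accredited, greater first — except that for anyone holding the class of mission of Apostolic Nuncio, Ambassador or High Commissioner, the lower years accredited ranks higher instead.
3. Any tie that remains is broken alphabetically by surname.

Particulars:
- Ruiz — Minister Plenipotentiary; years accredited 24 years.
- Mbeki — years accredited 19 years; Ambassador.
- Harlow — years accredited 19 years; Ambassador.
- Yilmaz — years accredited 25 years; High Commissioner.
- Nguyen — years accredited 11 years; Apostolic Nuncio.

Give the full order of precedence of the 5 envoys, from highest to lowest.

Nguyen, Harlow, Mbeki, Yilmaz, Ruiz

By class of mission: Nguyen (Apostolic Nuncio); then Harlow and Mbeki (Ambassador); then Yilmaz (High Commissioner); then Ruiz (Minister Plenipotentiary).
Harlow and Mbeki both have years accredited 19 years, so the next rule applies.
Among Harlow and Mbeki, alphabetically by surname: Harlow before Mbeki.
Full order: Nguyen, Harlow, Mbeki, Yilmaz, Ruiz.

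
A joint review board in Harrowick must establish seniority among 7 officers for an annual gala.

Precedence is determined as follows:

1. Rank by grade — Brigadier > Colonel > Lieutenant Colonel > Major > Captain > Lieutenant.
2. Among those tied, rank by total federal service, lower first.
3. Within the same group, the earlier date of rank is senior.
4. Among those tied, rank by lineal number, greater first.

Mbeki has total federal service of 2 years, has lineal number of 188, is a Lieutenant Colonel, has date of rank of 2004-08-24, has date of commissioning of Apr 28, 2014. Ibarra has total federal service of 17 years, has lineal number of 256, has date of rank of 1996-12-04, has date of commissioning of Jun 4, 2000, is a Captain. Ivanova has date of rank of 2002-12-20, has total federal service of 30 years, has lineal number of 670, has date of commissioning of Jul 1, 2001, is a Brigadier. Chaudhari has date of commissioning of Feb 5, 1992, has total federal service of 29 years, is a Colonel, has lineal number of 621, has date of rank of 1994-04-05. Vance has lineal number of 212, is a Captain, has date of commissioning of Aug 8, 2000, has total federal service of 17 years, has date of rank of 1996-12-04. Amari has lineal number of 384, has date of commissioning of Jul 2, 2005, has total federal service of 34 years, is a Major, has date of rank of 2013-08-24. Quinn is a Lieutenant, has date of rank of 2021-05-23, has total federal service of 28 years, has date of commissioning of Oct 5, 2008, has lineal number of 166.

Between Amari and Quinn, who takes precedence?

Amari

By grade: Ivanova (Brigadier); then Chaudhari (Colonel); then Mbeki (Lieutenant Colonel); then Amari (Major); then Ibarra and Vance (Captain); then Quinn (Lieutenant).
Ibarra and Vance both have total federal service 17 years, so the next rule applies.
Ibarra and Vance both have date of rank 1996-12-04, so the next rule applies.
Among Ibarra and Vance, by lineal number (higher first): Ibarra (256) before Vance (212).
So Amari takes precedence.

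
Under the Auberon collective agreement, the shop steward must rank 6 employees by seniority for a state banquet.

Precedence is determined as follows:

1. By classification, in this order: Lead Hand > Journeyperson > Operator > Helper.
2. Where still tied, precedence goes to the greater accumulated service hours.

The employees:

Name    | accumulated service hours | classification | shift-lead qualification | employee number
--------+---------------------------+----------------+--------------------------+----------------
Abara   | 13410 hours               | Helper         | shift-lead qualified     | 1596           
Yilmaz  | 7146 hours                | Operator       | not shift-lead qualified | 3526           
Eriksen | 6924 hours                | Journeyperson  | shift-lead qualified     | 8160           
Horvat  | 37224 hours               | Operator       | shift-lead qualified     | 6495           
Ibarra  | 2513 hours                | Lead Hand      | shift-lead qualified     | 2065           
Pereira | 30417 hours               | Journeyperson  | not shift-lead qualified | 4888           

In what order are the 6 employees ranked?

Ibarra, Pereira, Eriksen, Horvat, Yilmaz, Abara

By classification: Ibarra (Lead Hand); then Pereira and Eriksen (Journeyperson); then Horvat and Yilmaz (Operator); then Abara (Helper).
Among Pereira and Eriksen, by accumulated service hours (higher first): Pereira (30417 hours) before Eriksen (6924 hours).
Among Horvat and Yilmaz, by accumulated service hours (higher first): Horvat (37224 hours) before Yilmaz (7146 hours).
Full order: Ibarra, Pereira, Eriksen, Horvat, Yilmaz, Abara.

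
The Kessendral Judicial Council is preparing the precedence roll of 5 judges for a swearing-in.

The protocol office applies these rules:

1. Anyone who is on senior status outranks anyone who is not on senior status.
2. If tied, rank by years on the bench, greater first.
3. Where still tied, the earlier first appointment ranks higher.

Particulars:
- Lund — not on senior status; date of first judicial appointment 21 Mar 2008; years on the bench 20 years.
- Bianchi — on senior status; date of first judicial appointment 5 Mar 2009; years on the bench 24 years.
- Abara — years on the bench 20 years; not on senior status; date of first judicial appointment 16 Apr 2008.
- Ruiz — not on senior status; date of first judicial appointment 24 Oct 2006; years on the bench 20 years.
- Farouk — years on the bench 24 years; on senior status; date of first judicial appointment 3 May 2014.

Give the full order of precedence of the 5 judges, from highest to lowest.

By the first rule: Bianchi and Farouk (both on senior status); then Ruiz, Lund and Abara (each not on senior status).
Bianchi and Farouk both have years on the bench 24 years, so the next rule applies.
Among Bianchi and Farouk, by date of first judicial appointment (earlier first): Bianchi (5 Mar 2009) before Farouk (3 May 2014).
Ruiz, Lund and Abara all have years on the bench 20 years, so the next rule applies.
Among Ruiz, Lund and Abara, by date of first judicial appointment (earlier first): Ruiz (24 Oct 2006) before Lund (21 Mar 2008) before Abara (16 Apr 2008).
Full order: Bianchi, Farouk, Ruiz, Lund, Abara.

Bianchi, Farouk, Ruiz, Lund, Abara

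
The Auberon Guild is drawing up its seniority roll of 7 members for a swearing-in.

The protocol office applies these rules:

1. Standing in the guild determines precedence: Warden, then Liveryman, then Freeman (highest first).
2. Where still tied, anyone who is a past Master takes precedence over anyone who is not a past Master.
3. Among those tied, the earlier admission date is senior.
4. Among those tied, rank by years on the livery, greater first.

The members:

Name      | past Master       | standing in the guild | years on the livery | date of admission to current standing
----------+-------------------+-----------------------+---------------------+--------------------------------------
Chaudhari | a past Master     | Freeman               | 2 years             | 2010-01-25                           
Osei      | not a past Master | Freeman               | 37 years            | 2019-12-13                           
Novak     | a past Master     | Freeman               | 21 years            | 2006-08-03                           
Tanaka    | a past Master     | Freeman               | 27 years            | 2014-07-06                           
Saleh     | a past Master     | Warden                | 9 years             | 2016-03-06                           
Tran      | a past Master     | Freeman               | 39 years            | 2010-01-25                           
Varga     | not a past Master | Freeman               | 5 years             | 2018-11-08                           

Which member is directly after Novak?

By standing in the guild: Saleh (Warden); then Novak, Tran, Chaudhari, Tanaka, Varga and Osei (Freeman).
Among Novak, Tran, Chaudhari, Tanaka, Varga and Osei, a past Master before not a past Master: Novak, Tran, Chaudhari and Tanaka (a past Master) before Varga and Osei (not a past Master).
Among Novak, Tran, Chaudhari and Tanaka, by date of admission to current standing (earlier first): Novak (2006-08-03) before Tran and Chaudhari (2010-01-25) before Tanaka (2014-07-06).
Among Tran and Chaudhari, by years on the livery (higher first): Tran (39 years) before Chaudhari (2 years).
Among Varga and Osei, by date of admission to current standing (earlier first): Varga (2018-11-08) before Osei (2019-12-13).
Order: Saleh, Novak, Tran, Chaudhari, Tanaka, Varga, Osei.

Tran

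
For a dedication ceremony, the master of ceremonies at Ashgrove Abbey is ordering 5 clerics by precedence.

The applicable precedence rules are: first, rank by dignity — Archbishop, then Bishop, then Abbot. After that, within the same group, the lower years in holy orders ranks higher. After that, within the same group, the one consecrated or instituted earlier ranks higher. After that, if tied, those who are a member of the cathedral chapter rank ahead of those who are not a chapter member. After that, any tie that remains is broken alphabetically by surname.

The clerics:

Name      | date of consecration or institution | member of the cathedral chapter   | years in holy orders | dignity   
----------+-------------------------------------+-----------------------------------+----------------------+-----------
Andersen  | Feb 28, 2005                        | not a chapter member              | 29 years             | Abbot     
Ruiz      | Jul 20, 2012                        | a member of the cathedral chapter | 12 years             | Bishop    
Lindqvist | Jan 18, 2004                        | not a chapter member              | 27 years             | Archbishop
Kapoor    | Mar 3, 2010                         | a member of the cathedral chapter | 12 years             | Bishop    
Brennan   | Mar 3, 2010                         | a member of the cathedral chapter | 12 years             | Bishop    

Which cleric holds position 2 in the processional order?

Brennan

By dignity: Lindqvist (Archbishop); then Brennan, Kapoor and Ruiz (Bishop); then Andersen (Abbot).
Brennan, Kapoor and Ruiz all have years in holy orders 12 years, so the next rule applies.
Among Brennan, Kapoor and Ruiz, by date of consecration or institution (earlier first): Brennan and Kapoor (Mar 3, 2010) before Ruiz (Jul 20, 2012).
Brennan and Kapoor are each a member of the cathedral chapter, so the next rule applies.
Among Brennan and Kapoor, alphabetically by surname: Brennan before Kapoor.
Order: Lindqvist, Brennan, Kapoor, Ruiz, Andersen.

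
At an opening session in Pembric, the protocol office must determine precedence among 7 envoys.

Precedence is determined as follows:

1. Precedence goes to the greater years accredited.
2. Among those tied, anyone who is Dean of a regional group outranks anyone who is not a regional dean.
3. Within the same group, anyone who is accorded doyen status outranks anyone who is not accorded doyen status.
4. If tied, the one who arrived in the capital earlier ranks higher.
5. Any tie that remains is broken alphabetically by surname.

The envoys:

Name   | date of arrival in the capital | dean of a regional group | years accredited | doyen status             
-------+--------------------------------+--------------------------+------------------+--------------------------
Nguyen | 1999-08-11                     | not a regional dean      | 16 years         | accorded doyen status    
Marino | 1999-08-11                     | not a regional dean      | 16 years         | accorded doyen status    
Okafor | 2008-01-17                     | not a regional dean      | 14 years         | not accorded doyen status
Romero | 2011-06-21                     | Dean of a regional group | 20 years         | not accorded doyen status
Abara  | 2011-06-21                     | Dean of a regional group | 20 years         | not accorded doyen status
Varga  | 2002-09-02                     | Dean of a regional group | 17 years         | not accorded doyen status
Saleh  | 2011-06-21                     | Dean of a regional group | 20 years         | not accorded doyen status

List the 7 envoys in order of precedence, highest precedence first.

By years accredited (higher first): Abara, Romero and Saleh (each 20 years); then Varga (17 years); then Marino and Nguyen (both 16 years); then Okafor (14 years).
Abara, Romero and Saleh are each Dean of a regional group, so the next rule applies.
Abara, Romero and Saleh are each not accorded doyen status, so the next rule applies.
Abara, Romero and Saleh all have date of arrival in the capital 2011-06-21, so the next rule applies.
Among Abara, Romero and Saleh, alphabetically by surname: Abara before Romero before Saleh.
Marino and Nguyen are each not a regional dean, so the next rule applies.
Marino and Nguyen are each accorded doyen status, so the next rule applies.
Marino and Nguyen both have date of arrival in the capital 1999-08-11, so the next rule applies.
Among Marino and Nguyen, alphabetically by surname: Marino before Nguyen.
Full order: Abara, Romero, Saleh, Varga, Marino, Nguyen, Okafor.

Abara, Romero, Saleh, Varga, Marino, Nguyen, Okafor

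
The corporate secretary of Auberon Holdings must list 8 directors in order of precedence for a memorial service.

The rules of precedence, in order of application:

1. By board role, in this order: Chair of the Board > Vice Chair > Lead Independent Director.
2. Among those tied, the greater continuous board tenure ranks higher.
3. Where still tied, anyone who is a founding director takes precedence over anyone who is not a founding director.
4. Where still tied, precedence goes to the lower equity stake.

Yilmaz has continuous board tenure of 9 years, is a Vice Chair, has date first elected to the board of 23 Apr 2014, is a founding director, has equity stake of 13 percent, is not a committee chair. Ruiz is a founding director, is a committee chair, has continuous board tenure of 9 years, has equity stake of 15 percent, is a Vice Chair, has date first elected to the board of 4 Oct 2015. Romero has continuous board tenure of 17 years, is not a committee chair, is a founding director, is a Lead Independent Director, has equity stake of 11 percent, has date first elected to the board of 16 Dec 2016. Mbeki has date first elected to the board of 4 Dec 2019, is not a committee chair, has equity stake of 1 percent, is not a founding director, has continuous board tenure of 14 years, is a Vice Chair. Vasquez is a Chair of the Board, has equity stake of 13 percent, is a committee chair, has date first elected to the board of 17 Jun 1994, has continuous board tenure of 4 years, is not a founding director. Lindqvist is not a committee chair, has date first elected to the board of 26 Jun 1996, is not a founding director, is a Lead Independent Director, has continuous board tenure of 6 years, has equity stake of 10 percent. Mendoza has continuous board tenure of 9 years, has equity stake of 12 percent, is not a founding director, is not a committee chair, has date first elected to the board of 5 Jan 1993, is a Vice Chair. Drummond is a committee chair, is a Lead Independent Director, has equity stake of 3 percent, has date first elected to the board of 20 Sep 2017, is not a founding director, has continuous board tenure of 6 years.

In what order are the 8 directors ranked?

Vasquez, Mbeki, Yilmaz, Ruiz, Mendoza, Romero, Drummond, Lindqvist

By board role: Vasquez (Chair of the Board); then Mbeki, Yilmaz, Ruiz and Mendoza (Vice Chair); then Romero, Drummond and Lindqvist (Lead Independent Director).
Among Mbeki, Yilmaz, Ruiz and Mendoza, by continuous board tenure (higher first): Mbeki (14 years) before Yilmaz, Ruiz and Mendoza (9 years).
Among Yilmaz, Ruiz and Mendoza, a founding director before not a founding director: Yilmaz and Ruiz (a founding director) before Mendoza (not a founding director).
Among Yilmaz and Ruiz, by equity stake (lower first): Yilmaz (13 percent) before Ruiz (15 percent).
Among Romero, Drummond and Lindqvist, by continuous board tenure (higher first): Romero (17 years) before Drummond and Lindqvist (6 years).
Drummond and Lindqvist are each not a founding director, so the next rule applies.
Among Drummond and Lindqvist, by equity stake (lower first): Drummond (3 percent) before Lindqvist (10 percent).
Full order: Vasquez, Mbeki, Yilmaz, Ruiz, Mendoza, Romero, Drummond, Lindqvist.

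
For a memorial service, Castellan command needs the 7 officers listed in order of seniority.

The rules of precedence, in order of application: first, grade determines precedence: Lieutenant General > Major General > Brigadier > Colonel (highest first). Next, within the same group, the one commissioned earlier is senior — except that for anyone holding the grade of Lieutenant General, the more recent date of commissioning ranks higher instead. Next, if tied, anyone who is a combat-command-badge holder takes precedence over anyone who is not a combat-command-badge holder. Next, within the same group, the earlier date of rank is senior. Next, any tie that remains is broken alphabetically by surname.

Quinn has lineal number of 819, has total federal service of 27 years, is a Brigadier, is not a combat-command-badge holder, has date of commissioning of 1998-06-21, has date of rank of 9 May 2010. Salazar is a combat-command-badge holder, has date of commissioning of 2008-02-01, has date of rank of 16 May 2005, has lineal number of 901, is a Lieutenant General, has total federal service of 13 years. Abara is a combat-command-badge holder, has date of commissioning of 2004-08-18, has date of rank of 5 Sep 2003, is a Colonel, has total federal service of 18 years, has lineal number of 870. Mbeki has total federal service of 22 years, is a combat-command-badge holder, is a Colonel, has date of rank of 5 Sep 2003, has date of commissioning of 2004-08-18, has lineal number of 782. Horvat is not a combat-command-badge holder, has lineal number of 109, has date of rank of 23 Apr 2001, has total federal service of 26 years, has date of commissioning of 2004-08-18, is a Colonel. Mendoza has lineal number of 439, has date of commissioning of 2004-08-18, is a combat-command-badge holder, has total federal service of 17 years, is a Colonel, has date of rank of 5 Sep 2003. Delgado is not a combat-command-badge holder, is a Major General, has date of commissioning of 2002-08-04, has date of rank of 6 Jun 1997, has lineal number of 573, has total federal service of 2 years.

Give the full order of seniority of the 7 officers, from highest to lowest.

Salazar, Delgado, Quinn, Abara, Mbeki, Mendoza, Horvat

By grade: Salazar (Lieutenant General); then Delgado (Major General); then Quinn (Brigadier); then Abara, Mbeki, Mendoza and Horvat (Colonel).
Abara, Mbeki, Mendoza and Horvat all have date of commissioning 2004-08-18, so the next rule applies.
Among Abara, Mbeki, Mendoza and Horvat, a combat-command-badge holder before not a combat-command-badge holder: Abara, Mbeki and Mendoza (a combat-command-badge holder) before Horvat (not a combat-command-badge holder).
Abara, Mbeki and Mendoza all have date of rank 5 Sep 2003, so the next rule applies.
Among Abara, Mbeki and Mendoza, alphabetically by surname: Abara before Mbeki before Mendoza.
Full order: Salazar, Delgado, Quinn, Abara, Mbeki, Mendoza, Horvat.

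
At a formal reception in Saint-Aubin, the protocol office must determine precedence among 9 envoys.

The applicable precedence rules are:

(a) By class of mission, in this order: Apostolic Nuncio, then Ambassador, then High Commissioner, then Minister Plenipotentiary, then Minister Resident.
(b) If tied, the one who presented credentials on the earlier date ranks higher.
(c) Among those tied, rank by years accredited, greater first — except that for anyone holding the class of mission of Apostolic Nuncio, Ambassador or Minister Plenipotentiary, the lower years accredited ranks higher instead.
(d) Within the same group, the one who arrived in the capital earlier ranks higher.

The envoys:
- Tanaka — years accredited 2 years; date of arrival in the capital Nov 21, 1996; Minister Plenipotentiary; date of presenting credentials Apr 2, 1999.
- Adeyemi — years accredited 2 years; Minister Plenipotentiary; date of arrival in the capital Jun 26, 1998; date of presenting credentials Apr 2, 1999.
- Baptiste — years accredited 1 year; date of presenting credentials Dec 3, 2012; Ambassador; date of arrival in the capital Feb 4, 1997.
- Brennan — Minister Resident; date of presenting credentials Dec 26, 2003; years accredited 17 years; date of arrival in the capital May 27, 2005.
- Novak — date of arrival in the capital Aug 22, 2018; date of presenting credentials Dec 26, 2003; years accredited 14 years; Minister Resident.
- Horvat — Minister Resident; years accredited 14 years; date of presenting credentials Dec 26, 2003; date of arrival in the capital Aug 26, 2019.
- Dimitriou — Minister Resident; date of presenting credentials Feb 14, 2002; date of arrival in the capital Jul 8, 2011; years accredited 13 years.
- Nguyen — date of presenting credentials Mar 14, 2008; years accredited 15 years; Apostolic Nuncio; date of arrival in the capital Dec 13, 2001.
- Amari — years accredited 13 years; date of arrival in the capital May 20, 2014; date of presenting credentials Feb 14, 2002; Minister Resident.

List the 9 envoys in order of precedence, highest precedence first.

By class of mission: Nguyen (Apostolic Nuncio); then Baptiste (Ambassador); then Tanaka and Adeyemi (Minister Plenipotentiary); then Dimitriou, Amari, Brennan, Novak and Horvat (Minister Resident).
Tanaka and Adeyemi both have date of presenting credentials Apr 2, 1999, so the next rule applies.
Tanaka and Adeyemi both have years accredited 2 years, so the next rule applies.
Among Tanaka and Adeyemi, by date of arrival in the capital (earlier first): Tanaka (Nov 21, 1996) before Adeyemi (Jun 26, 1998).
Among Dimitriou, Amari, Brennan, Novak and Horvat, by date of presenting credentials (earlier first): Dimitriou and Amari (Feb 14, 2002) before Brennan, Novak and Horvat (Dec 26, 2003).
Dimitriou and Amari both have years accredited 13 years, so the next rule applies.
Among Dimitriou and Amari, by date of arrival in the capital (earlier first): Dimitriou (Jul 8, 2011) before Amari (May 20, 2014).
Among Brennan, Novak and Horvat, by years accredited (higher first): Brennan (17 years) before Novak and Horvat (14 years).
Among Novak and Horvat, by date of arrival in the capital (earlier first): Novak (Aug 22, 2018) before Horvat (Aug 26, 2019).
Full order: Nguyen, Baptiste, Tanaka, Adeyemi, Dimitriou, Amari, Brennan, Novak, Horvat.

Nguyen, Baptiste, Tanaka, Adeyemi, Dimitriou, Amari, Brennan, Novak, Horvat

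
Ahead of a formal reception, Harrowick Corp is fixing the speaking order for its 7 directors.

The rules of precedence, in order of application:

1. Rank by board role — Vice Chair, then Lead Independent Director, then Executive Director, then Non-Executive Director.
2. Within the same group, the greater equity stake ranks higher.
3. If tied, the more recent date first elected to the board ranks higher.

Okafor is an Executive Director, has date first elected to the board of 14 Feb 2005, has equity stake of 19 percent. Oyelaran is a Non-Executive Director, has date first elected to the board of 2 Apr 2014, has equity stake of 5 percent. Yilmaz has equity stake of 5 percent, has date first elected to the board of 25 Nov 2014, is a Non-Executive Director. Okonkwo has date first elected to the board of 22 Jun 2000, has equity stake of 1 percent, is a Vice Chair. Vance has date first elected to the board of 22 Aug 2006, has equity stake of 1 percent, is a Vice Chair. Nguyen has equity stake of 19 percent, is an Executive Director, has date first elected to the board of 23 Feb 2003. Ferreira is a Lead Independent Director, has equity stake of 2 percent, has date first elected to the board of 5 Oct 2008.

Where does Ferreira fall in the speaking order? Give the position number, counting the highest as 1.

3

By board role: Vance and Okonkwo (Vice Chair); then Ferreira (Lead Independent Director); then Okafor and Nguyen (Executive Director); then Yilmaz and Oyelaran (Non-Executive Director).
Vance and Okonkwo both have equity stake 1 percent, so the next rule applies.
Among Vance and Okonkwo, by date first elected to the board (later first): Vance (22 Aug 2006) before Okonkwo (22 Jun 2000).
Okafor and Nguyen both have equity stake 19 percent, so the next rule applies.
Among Okafor and Nguyen, by date first elected to the board (later first): Okafor (14 Feb 2005) before Nguyen (23 Feb 2003).
Yilmaz and Oyelaran both have equity stake 5 percent, so the next rule applies.
Among Yilmaz and Oyelaran, by date first elected to the board (later first): Yilmaz (25 Nov 2014) before Oyelaran (2 Apr 2014).
Order: Vance, Okonkwo, Ferreira, Okafor, Nguyen, Yilmaz, Oyelaran. So position 3.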